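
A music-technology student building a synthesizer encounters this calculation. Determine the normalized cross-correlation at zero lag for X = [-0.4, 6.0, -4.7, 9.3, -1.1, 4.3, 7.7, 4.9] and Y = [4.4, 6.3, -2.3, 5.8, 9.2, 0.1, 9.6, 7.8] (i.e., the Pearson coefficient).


Pearson correlation coefficient (population):
r = cov(X,Y) / (std(X) * std(Y))
Mean X = 3.25, Mean Y = 5.1125
Cov(X,Y) = 8.789375
Std(X) = 4.517189, Std(Y) = 3.976945
r = 0.4893

0.4893


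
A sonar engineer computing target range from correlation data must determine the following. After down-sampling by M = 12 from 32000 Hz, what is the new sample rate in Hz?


Decimation reduces the sample rate:
fs_out = fs_in / M
       = 32000 / 12
       = 2666.6667 Hz

2666.6667 Hz


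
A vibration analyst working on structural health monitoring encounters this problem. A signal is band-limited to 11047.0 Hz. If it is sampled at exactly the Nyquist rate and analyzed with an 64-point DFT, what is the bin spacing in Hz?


Step 1 — Nyquist sampling rate:
fs = 2 * fmax = 2 * 11047.0 = 22094.0 Hz

Step 2 — DFT bin spacing:
df = fs / N = 22094.0 / 64 = 345.2188 Hz

345.2188 Hz


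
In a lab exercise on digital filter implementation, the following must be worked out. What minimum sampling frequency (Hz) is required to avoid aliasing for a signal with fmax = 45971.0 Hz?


The Nyquist rate is twice the maximum frequency component.
fs_min = 2 * fmax
      = 2 * 45971.0
      = 91942.0 Hz

91942.0


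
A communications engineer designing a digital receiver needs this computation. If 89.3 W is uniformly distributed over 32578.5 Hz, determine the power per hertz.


Power spectral density:
PSD = P / BW
    = 89.3 / 32578.5
    = 0.00274107 W/Hz

0.00274107 W/Hz


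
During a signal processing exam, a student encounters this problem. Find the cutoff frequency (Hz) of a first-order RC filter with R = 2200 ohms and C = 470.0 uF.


Cutoff frequency of a first-order RC filter:
fc = 1 / (2 * pi * R * C)
C = 470.0 uF = 0.00047 F
fc = 1 / (2 * pi * 2200 * 0.00047)
   = 1 / 6.4968136076237
   = 0.153922 Hz

0.153922 Hz


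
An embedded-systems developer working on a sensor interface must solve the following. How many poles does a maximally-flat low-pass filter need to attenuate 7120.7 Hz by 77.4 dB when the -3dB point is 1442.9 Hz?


Butterworth filter order formula:
n = log10(10^(A/10) - 1) / (2 * log10(f_stop/f_pass))
10^(77.4/10) - 1 = 54954086.3858
f_stop/f_pass = 7120.7 / 1442.9 = 4.935
n = 5.5821 -> ceil = 6

6


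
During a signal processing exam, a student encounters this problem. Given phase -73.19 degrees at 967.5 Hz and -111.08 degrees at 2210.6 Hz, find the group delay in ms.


Group delay from phase difference:
tau = -d(phi)/d(omega)
d(phi) = -37.89 deg = -0.661305 rad
d(omega) = 2*pi*(2210.6 - 967.5) = 7810.6277 rad/s
tau = -(-0.661305) / 7810.6277
    = 0.0847 ms

0.0847 ms


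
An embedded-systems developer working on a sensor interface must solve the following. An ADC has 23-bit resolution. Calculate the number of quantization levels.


Number of quantization levels = 2^N
= 2^23
= 8388608

8388608


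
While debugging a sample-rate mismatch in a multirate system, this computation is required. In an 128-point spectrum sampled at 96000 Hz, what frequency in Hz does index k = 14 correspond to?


Frequency of DFT bin k:
f_k = k * fs / N
    = 14 * 96000 / 128
    = 1344000 / 128
    = 10500.0 Hz

10500.0 Hz


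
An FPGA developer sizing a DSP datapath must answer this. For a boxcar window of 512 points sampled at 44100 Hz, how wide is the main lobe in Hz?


Main lobe width for a rectangular window:
Width = 2 * fs / N
      = 2 * 44100 / 512
      = 88200 / 512
      = 172.266 Hz

172.266 Hz


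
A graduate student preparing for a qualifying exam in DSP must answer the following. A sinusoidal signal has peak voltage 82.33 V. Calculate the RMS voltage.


RMS voltage for a sinusoidal waveform:
V_rms = V_peak / sqrt(2)
      = 82.33 / 1.414214
      = 58.216 V

58.216 V


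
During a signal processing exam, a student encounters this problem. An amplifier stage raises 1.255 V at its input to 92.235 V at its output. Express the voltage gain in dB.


Voltage gain in dB:
G = 20 * log10(Vout / Vin)
  = 20 * log10(92.235 / 1.255)
  = 20 * log10(73.494024)
  = 20 * 1.866252
  = 37.33 dB

37.33 dB


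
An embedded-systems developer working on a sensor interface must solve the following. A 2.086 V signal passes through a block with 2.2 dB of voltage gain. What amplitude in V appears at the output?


Output voltage from dB gain:
V_out = V_in * 10^(gain_dB / 20)
      = 2.086 * 10^(2.2 / 20)
      = 2.086 * 1.28825
      = 2.6873 V

2.6873 V


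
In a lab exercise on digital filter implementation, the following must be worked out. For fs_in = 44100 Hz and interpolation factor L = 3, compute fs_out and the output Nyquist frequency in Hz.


Step 1 — output sample rate after interpolation by L:
fs_out = L * fs_in = 3 * 44100 = 132300 Hz

Step 2 — Nyquist frequency of the output stream:
f_Nyq = fs_out / 2 = 132300 / 2 = 66150.0 Hz

fs_out = 132300 Hz; f_Nyquist = 66150.0 Hz


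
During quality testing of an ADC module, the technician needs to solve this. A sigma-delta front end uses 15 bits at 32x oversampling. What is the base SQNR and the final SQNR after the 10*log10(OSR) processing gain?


Step 1 — baseline SQNR at Nyquist:
SQNR_base = 6.02*N + 1.76
          = 6.02*15 + 1.76
          = 92.06 dB

Step 2 — oversampling processing gain:
G = 10*log10(OSR) = 10*log10(32) = 15.05 dB

Step 3 — total:
SQNR_total = 92.06 + 15.05 = 107.11 dB

Base SQNR = 92.06 dB; oversampled SQNR = 107.11 dB


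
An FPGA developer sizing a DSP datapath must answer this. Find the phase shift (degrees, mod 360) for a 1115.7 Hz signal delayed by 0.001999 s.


Phase shift from frequency and time delay:
phi = 360 * f * t_delay
    = 360 * 1115.7 * 0.001999
    = 802.9 degrees
    mod 360 = 82.9 degrees

82.9 degrees


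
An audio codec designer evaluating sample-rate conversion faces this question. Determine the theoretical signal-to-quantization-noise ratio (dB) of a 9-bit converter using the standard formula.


Theoretical SNR for a full-scale sinusoid:
SNR = 6.02 * N + 1.76
    = 6.02 * 9 + 1.76
    = 54.18 + 1.76
    = 55.94 dB

55.94 dB


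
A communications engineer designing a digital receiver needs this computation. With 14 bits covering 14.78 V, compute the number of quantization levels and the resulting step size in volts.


Step 1 — number of quantization levels:
L = 2^N = 2^14 = 16384

Step 2 — LSB step size:
delta = Vfs / L
      = 14.78 / 16384
      = 0.0009021 V

Levels = 16384; step size = 0.0009021 V


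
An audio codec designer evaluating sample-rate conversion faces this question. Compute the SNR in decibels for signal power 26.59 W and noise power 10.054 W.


SNR in decibels:
SNR = 10 * log10(Ps / Pn)
    = 10 * log10(26.59 / 10.054)
    = 10 * log10(2.6447)
    = 10 * 0.4224
    = 4.22 dB

4.22 dB


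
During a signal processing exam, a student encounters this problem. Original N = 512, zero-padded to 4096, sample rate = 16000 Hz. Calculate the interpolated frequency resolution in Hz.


Frequency resolution after zero-padding:
N_padded = 512 * 8 = 4096
df = fs / N_padded
   = 16000 / 4096
   = 3.9062 Hz

3.9062 Hz


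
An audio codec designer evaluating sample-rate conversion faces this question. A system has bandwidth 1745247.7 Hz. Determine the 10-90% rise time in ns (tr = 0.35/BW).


Rise time from bandwidth relationship:
tr = 0.35 / BW
   = 0.35 / 1745247.7
   = 2.005445989e-07 s
   = 200.5446 ns

200.5446 ns


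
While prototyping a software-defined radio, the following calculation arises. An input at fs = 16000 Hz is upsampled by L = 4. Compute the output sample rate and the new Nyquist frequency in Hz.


Step 1 — output sample rate after interpolation by L:
fs_out = L * fs_in = 4 * 16000 = 64000 Hz

Step 2 — Nyquist frequency of the output stream:
f_Nyq = fs_out / 2 = 64000 / 2 = 32000.0 Hz

fs_out = 64000 Hz; f_Nyquist = 32000.0 Hz


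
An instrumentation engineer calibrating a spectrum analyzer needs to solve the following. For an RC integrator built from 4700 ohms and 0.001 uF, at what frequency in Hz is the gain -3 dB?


Cutoff frequency of a first-order RC filter:
fc = 1 / (2 * pi * R * C)
C = 0.001 uF = 1e-09 F
fc = 1 / (2 * pi * 4700 * 1e-09)
   = 1 / 2.9530970943744e-05
   = 33862.753849 Hz

33862.753849 Hz


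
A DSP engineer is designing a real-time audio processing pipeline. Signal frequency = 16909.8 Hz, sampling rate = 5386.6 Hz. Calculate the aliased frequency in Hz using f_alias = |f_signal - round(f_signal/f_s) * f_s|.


Compute the nearest integer multiple of fs to the signal:
n = round(16909.8 / 5386.6) = 3
f_alias = |16909.8 - 3 * 5386.6|
        = |16909.8 - 16159.8|
        = 750.0 Hz

750.0


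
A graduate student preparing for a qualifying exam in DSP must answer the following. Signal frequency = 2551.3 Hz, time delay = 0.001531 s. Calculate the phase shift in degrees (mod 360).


Phase shift from frequency and time delay:
phi = 360 * f * t_delay
    = 360 * 2551.3 * 0.001531
    = 1406.17 degrees
    mod 360 = 326.17 degrees

326.17 degrees


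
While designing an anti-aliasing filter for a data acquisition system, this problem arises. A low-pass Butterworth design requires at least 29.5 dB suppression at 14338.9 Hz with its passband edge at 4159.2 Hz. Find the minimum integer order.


Butterworth filter order formula:
n = log10(10^(A/10) - 1) / (2 * log10(f_stop/f_pass))
10^(29.5/10) - 1 = 890.2509
f_stop/f_pass = 14338.9 / 4159.2 = 3.4475
n = 2.7437 -> ceil = 3

3


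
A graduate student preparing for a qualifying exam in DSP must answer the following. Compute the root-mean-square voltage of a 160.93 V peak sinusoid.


RMS voltage for a sinusoidal waveform:
V_rms = V_peak / sqrt(2)
      = 160.93 / 1.414214
      = 113.795 V

113.795 V


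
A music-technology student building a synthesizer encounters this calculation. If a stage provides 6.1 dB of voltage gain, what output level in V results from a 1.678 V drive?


Output voltage from dB gain:
V_out = V_in * 10^(gain_dB / 20)
      = 1.678 * 10^(6.1 / 20)
      = 1.678 * 2.018366
      = 3.3868 V

3.3868 V


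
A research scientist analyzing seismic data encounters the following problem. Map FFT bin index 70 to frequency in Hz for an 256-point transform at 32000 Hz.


Frequency of DFT bin k:
f_k = k * fs / N
    = 70 * 32000 / 256
    = 2240000 / 256
    = 8750.0 Hz

8750.0 Hz


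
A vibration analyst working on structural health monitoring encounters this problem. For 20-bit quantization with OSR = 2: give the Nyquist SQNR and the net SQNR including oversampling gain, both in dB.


Step 1 — baseline SQNR at Nyquist:
SQNR_base = 6.02*N + 1.76
          = 6.02*20 + 1.76
          = 122.16 dB

Step 2 — oversampling processing gain:
G = 10*log10(OSR) = 10*log10(2) = 3.01 dB

Step 3 — total:
SQNR_total = 122.16 + 3.01 = 125.17 dB

Base SQNR = 122.16 dB; oversampled SQNR = 125.17 dB


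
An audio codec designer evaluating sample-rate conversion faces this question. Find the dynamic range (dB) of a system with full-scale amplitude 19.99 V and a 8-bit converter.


Dynamic range from full-scale to LSB:
V_min = V_max / 2^bits = 19.99 / 2^8
DR = 20 * log10(V_max / V_min)
   = 20 * log10(2^8)
   = 20 * 8 * log10(2)
   = 48.16 dB

48.16 dB


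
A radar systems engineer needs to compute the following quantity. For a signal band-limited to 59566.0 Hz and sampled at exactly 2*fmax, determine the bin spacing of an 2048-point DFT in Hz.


Step 1 — Nyquist sampling rate:
fs = 2 * fmax = 2 * 59566.0 = 119132.0 Hz

Step 2 — DFT bin spacing:
df = fs / N = 119132.0 / 2048 = 58.1699 Hz

58.1699 Hz


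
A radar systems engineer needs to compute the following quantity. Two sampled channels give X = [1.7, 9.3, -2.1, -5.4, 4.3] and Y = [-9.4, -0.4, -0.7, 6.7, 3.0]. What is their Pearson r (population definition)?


Pearson correlation coefficient (population):
r = cov(X,Y) / (std(X) * std(Y))
Mean X = 1.56, Mean Y = -0.16
Cov(X,Y) = -8.0524
Std(X) = 5.084722, Std(Y) = 5.343632
r = -0.2964

-0.2964


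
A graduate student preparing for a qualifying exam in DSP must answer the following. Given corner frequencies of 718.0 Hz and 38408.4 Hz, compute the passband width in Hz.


Bandwidth is the difference of -3dB frequencies:
BW = f_high - f_low
   = 38408.4 - 718.0
   = 37690.4 Hz

37690.4 Hz


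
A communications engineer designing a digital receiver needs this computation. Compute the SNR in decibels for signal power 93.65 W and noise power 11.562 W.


SNR in decibels:
SNR = 10 * log10(Ps / Pn)
    = 10 * log10(93.65 / 11.562)
    = 10 * log10(8.0998)
    = 10 * 0.9085
    = 9.08 dB

9.08 dB


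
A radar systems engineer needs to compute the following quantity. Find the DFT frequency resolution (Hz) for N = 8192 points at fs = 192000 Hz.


DFT frequency resolution:
df = fs / N
   = 192000 / 8192
   = 23.4375 Hz

23.4375 Hz


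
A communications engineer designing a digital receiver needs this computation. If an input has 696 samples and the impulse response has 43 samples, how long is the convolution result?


Linear convolution output length:
L = N + M - 1
  = 696 + 43 - 1
  = 738 samples

738


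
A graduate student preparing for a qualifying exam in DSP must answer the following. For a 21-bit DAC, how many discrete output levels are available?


Number of quantization levels = 2^N
= 2^21
= 2097152

2097152


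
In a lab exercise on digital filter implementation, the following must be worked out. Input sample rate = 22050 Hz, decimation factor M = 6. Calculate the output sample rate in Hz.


Decimation reduces the sample rate:
fs_out = fs_in / M
       = 22050 / 6
       = 3675.0 Hz

3675.0 Hz


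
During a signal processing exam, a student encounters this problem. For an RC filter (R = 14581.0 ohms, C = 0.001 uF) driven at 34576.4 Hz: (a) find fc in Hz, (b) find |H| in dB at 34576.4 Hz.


Step 1 — cutoff frequency:
fc = 1 / (2*pi*R*C)
C = 0.001 uF = 1e-09 F
fc = 1 / (2*pi*14581.0*1e-09)
   = 10915.228 Hz

Step 2 — magnitude at f = 34576.4 Hz:
|H(f)| = 1 / sqrt(1 + (f/fc)^2)
f/fc = 34576.4 / 10915.228 = 3.167721
|H| = 1 / sqrt(1 + 10.034456) = 0.3010402
|H|_dB = 20*log10(0.3010402) = -10.43 dB

fc = 10915.228 Hz; |H(34576.4 Hz)| = -10.43 dB


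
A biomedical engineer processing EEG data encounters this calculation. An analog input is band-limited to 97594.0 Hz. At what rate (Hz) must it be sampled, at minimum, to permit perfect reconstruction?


The Nyquist rate is twice the maximum frequency component.
fs_min = 2 * fmax
      = 2 * 97594.0
      = 195188.0 Hz

195188.0


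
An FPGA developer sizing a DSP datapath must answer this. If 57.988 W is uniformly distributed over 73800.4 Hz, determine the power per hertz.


Power spectral density:
PSD = P / BW
    = 57.988 / 73800.4
    = 0.00078574 W/Hz

0.00078574 W/Hz


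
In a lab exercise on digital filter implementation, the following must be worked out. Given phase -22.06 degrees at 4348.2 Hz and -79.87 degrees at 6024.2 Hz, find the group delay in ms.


Group delay from phase difference:
tau = -d(phi)/d(omega)
d(phi) = -57.81 deg = -1.008975 rad
d(omega) = 2*pi*(6024.2 - 4348.2) = 10530.6186 rad/s
tau = -(-1.008975) / 10530.6186
    = 0.0958 ms

0.0958 ms


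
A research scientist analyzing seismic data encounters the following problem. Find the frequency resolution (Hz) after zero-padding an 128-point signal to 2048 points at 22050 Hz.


Frequency resolution after zero-padding:
N_padded = 128 * 16 = 2048
df = fs / N_padded
   = 22050 / 2048
   = 10.7666 Hz

10.7666 Hz


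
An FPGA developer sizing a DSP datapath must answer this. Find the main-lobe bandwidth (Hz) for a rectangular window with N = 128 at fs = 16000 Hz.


Main lobe width for a rectangular window:
Width = 2 * fs / N
      = 2 * 16000 / 128
      = 32000 / 128
      = 250.0 Hz

250.0 Hz


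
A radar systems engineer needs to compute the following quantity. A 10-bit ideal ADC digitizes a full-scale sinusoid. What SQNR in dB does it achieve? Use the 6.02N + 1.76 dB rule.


Theoretical SNR for a full-scale sinusoid:
SNR = 6.02 * N + 1.76
    = 6.02 * 10 + 1.76
    = 60.2 + 1.76
    = 61.96 dB

61.96 dB


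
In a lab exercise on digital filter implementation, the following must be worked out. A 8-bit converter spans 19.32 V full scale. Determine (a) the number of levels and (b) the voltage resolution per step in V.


Step 1 — number of quantization levels:
L = 2^N = 2^8 = 256

Step 2 — LSB step size:
delta = Vfs / L
      = 19.32 / 256
      = 0.07546875 V

Levels = 256; step size = 0.07546875 V


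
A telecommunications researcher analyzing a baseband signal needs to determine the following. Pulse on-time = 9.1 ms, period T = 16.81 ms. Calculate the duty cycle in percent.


Duty cycle as a percentage:
DC = (t_on / T) * 100
   = (9.1 / 16.81) * 100
   = 0.541344 * 100
   = 54.13 %

54.13 %


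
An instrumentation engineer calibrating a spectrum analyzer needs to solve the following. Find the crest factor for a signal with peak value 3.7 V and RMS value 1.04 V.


Crest factor is the ratio of peak to RMS:
CF = V_peak / V_rms
   = 3.7 / 1.04
   = 3.5577

3.5577


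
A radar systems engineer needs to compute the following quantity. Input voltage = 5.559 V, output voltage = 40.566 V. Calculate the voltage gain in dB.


Voltage gain in dB:
G = 20 * log10(Vout / Vin)
  = 20 * log10(40.566 / 5.559)
  = 20 * log10(7.297356)
  = 20 * 0.863166
  = 17.26 dB

17.26 dB


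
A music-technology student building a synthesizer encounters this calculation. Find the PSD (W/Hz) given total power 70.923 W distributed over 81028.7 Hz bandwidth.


Power spectral density:
PSD = P / BW
    = 70.923 / 81028.7
    = 0.00087528 W/Hz

0.00087528 W/Hz


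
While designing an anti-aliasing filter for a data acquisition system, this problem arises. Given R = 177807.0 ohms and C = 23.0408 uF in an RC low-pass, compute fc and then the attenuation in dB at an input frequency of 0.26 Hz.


Step 1 — cutoff frequency:
fc = 1 / (2*pi*R*C)
C = 23.0408 uF = 2.30408e-05 F
fc = 1 / (2*pi*177807.0*2.30408e-05)
   = 0.0388485 Hz

Step 2 — magnitude at f = 0.26 Hz:
|H(f)| = 1 / sqrt(1 + (f/fc)^2)
f/fc = 0.26 / 0.0388485 = 6.692665
|H| = 1 / sqrt(1 + 44.791765) = 0.1477768
|H|_dB = 20*log10(0.1477768) = -16.61 dB

fc = 0.0388485 Hz; |H(0.26 Hz)| = -16.61 dB


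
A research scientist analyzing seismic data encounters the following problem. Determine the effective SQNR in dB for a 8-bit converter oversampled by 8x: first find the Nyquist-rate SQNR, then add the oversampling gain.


Step 1 — baseline SQNR at Nyquist:
SQNR_base = 6.02*N + 1.76
          = 6.02*8 + 1.76
          = 49.92 dB

Step 2 — oversampling processing gain:
G = 10*log10(OSR) = 10*log10(8) = 9.03 dB

Step 3 — total:
SQNR_total = 49.92 + 9.03 = 58.95 dB

Base SQNR = 49.92 dB; oversampled SQNR = 58.95 dB


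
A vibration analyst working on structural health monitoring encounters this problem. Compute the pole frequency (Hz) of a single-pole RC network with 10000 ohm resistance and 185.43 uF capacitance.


Cutoff frequency of a first-order RC filter:
fc = 1 / (2 * pi * R * C)
C = 185.43 uF = 0.00018543 F
fc = 1 / (2 * pi * 10000 * 0.00018543)
   = 1 / 11.650910515103
   = 0.08583 Hz

0.08583 Hz


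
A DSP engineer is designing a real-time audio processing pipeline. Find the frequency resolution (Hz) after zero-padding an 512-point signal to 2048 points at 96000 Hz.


Frequency resolution after zero-padding:
N_padded = 512 * 4 = 2048
df = fs / N_padded
   = 96000 / 2048
   = 46.875 Hz

46.875 Hz


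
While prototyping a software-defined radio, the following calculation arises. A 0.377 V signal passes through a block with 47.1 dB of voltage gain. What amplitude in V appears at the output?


Output voltage from dB gain:
V_out = V_in * 10^(gain_dB / 20)
      = 0.377 * 10^(47.1 / 20)
      = 0.377 * 226.464431
      = 85.3771 V

85.3771 V


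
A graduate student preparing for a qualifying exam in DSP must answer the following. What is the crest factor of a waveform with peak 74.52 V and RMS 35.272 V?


Crest factor is the ratio of peak to RMS:
CF = V_peak / V_rms
   = 74.52 / 35.272
   = 2.1127

2.1127


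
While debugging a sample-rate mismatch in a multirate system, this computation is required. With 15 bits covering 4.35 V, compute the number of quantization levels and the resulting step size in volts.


Step 1 — number of quantization levels:
L = 2^N = 2^15 = 32768

Step 2 — LSB step size:
delta = Vfs / L
      = 4.35 / 32768
      = 0.00013275 V

Levels = 32768; step size = 0.00013275 V


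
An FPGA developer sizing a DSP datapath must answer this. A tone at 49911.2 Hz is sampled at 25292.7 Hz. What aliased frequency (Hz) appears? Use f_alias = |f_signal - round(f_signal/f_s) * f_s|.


Compute the nearest integer multiple of fs to the signal:
n = round(49911.2 / 25292.7) = 2
f_alias = |49911.2 - 2 * 25292.7|
        = |49911.2 - 50585.4|
        = 674.2 Hz

674.2


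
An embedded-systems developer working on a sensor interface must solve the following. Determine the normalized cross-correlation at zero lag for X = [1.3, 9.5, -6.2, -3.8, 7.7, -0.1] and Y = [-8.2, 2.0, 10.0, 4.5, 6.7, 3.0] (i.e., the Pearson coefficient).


Pearson correlation coefficient (population):
r = cov(X,Y) / (std(X) * std(Y))
Mean X = 1.4, Mean Y = 3.0
Cov(X,Y) = -7.445
Std(X) = 5.662155, Std(Y) = 5.647713
r = -0.2328

-0.2328


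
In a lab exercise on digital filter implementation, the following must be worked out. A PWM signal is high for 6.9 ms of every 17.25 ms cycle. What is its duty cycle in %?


Duty cycle as a percentage:
DC = (t_on / T) * 100
   = (6.9 / 17.25) * 100
   = 0.4 * 100
   = 40.0 %

40.0 %


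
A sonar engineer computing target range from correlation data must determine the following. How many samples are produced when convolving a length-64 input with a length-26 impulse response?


Linear convolution output length:
L = N + M - 1
  = 64 + 26 - 1
  = 89 samples

89


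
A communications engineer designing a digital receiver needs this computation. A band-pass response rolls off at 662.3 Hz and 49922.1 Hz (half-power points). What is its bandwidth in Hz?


Bandwidth is the difference of -3dB frequencies:
BW = f_high - f_low
   = 49922.1 - 662.3
   = 49259.8 Hz

49259.8 Hz


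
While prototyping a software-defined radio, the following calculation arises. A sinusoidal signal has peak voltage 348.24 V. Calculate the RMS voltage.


RMS voltage for a sinusoidal waveform:
V_rms = V_peak / sqrt(2)
      = 348.24 / 1.414214
      = 246.243 V

246.243 V


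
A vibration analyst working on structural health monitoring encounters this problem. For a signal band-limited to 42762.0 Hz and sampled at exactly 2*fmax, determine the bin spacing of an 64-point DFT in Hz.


Step 1 — Nyquist sampling rate:
fs = 2 * fmax = 2 * 42762.0 = 85524.0 Hz

Step 2 — DFT bin spacing:
df = fs / N = 85524.0 / 64 = 1336.3125 Hz

1336.3125 Hz


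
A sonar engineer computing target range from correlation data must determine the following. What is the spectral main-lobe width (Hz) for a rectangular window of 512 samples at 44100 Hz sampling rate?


Main lobe width for a rectangular window:
Width = 2 * fs / N
      = 2 * 44100 / 512
      = 88200 / 512
      = 172.266 Hz

172.266 Hz


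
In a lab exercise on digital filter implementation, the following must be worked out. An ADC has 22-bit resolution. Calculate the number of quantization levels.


Number of quantization levels = 2^N
= 2^22
= 4194304

4194304


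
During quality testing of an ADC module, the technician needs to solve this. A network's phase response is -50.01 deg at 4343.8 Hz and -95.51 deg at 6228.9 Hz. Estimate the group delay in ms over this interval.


Group delay from phase difference:
tau = -d(phi)/d(omega)
d(phi) = -45.5 deg = -0.794125 rad
d(omega) = 2*pi*(6228.9 - 4343.8) = 11844.4326 rad/s
tau = -(-0.794125) / 11844.4326
    = 0.067 ms

0.067 ms


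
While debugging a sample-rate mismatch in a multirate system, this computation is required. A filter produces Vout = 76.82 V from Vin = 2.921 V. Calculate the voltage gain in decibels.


Voltage gain in dB:
G = 20 * log10(Vout / Vin)
  = 20 * log10(76.82 / 2.921)
  = 20 * log10(26.299213)
  = 20 * 1.419943
  = 28.4 dB

28.4 dB


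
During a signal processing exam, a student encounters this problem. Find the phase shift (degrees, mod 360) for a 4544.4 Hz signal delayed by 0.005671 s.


Phase shift from frequency and time delay:
phi = 360 * f * t_delay
    = 360 * 4544.4 * 0.005671
    = 9277.67 degrees
    mod 360 = 277.67 degrees

277.67 degrees


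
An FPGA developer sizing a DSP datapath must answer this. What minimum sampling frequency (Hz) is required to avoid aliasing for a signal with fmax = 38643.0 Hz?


The Nyquist rate is twice the maximum frequency component.
fs_min = 2 * fmax
      = 2 * 38643.0
      = 77286.0 Hz

77286.0


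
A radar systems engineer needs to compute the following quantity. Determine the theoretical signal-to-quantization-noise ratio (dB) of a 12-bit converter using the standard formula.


Theoretical SNR for a full-scale sinusoid:
SNR = 6.02 * N + 1.76
    = 6.02 * 12 + 1.76
    = 72.24 + 1.76
    = 74.0 dB

74.0 dB


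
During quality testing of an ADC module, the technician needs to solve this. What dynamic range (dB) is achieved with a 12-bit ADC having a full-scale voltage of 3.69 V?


Dynamic range from full-scale to LSB:
V_min = V_max / 2^bits = 3.69 / 2^12
DR = 20 * log10(V_max / V_min)
   = 20 * log10(2^12)
   = 20 * 12 * log10(2)
   = 72.25 dB

72.25 dB


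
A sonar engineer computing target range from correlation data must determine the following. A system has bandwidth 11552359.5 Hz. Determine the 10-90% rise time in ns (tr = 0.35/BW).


Rise time from bandwidth relationship:
tr = 0.35 / BW
   = 0.35 / 11552359.5
   = 3.029684109e-08 s
   = 30.2968 ns

30.2968 ns


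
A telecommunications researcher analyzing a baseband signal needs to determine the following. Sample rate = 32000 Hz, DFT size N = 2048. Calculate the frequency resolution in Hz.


DFT frequency resolution:
df = fs / N
   = 32000 / 2048
   = 15.625 Hz

15.625 Hz


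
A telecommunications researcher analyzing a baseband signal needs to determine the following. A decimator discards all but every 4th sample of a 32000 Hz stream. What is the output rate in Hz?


Decimation reduces the sample rate:
fs_out = fs_in / M
       = 32000 / 4
       = 8000.0 Hz

8000.0 Hz


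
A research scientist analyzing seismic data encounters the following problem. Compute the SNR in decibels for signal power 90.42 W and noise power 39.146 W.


SNR in decibels:
SNR = 10 * log10(Ps / Pn)
    = 10 * log10(90.42 / 39.146)
    = 10 * log10(2.3098)
    = 10 * 0.3636
    = 3.64 dB

3.64 dB


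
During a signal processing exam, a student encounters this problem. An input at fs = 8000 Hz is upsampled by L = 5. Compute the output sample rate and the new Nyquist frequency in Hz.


Step 1 — output sample rate after interpolation by L:
fs_out = L * fs_in = 5 * 8000 = 40000 Hz

Step 2 — Nyquist frequency of the output stream:
f_Nyq = fs_out / 2 = 40000 / 2 = 20000.0 Hz

fs_out = 40000 Hz; f_Nyquist = 20000.0 Hz


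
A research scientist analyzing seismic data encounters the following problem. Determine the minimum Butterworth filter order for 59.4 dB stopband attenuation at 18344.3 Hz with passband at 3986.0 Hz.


Butterworth filter order formula:
n = log10(10^(A/10) - 1) / (2 * log10(f_stop/f_pass))
10^(59.4/10) - 1 = 870962.59
f_stop/f_pass = 18344.3 / 3986.0 = 4.6022
n = 4.4799 -> ceil = 5

5


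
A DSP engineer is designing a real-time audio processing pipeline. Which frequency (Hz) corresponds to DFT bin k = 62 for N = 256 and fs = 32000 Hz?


Frequency of DFT bin k:
f_k = k * fs / N
    = 62 * 32000 / 256
    = 1984000 / 256
    = 7750.0 Hz

7750.0 Hz


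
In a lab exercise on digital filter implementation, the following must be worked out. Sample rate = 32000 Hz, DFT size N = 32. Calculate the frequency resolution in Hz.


DFT frequency resolution:
df = fs / N
   = 32000 / 32
   = 1000.0 Hz

1000.0 Hz


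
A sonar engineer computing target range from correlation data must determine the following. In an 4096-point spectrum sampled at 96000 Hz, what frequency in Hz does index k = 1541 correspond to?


Frequency of DFT bin k:
f_k = k * fs / N
    = 1541 * 96000 / 4096
    = 147936000 / 4096
    = 36117.188 Hz

36117.188 Hz


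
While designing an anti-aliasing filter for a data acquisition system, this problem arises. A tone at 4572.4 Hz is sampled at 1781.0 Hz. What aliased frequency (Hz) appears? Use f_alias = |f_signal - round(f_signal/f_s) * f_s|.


Compute the nearest integer multiple of fs to the signal:
n = round(4572.4 / 1781.0) = 3
f_alias = |4572.4 - 3 * 1781.0|
        = |4572.4 - 5343.0|
        = 770.6 Hz

770.6


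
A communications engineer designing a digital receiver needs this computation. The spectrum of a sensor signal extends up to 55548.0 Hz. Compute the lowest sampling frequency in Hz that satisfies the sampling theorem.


The Nyquist rate is twice the maximum frequency component.
fs_min = 2 * fmax
      = 2 * 55548.0
      = 111096.0 Hz

111096.0


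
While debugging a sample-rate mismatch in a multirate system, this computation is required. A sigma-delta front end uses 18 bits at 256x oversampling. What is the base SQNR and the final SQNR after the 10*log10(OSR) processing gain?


Step 1 — baseline SQNR at Nyquist:
SQNR_base = 6.02*N + 1.76
          = 6.02*18 + 1.76
          = 110.12 dB

Step 2 — oversampling processing gain:
G = 10*log10(OSR) = 10*log10(256) = 24.08 dB

Step 3 — total:
SQNR_total = 110.12 + 24.08 = 134.2 dB

Base SQNR = 110.12 dB; oversampled SQNR = 134.2 dB


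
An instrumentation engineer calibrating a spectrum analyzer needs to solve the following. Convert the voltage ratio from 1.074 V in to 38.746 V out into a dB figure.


Voltage gain in dB:
G = 20 * log10(Vout / Vin)
  = 20 * log10(38.746 / 1.074)
  = 20 * log10(36.07635)
  = 20 * 1.557223
  = 31.14 dB

31.14 dB


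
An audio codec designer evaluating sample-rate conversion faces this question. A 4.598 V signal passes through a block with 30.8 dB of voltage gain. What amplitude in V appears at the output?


Output voltage from dB gain:
V_out = V_in * 10^(gain_dB / 20)
      = 4.598 * 10^(30.8 / 20)
      = 4.598 * 34.673685
      = 159.4296 V

159.4296 V


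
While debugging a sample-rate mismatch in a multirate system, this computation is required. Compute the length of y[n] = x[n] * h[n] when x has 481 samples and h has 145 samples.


Linear convolution output length:
L = N + M - 1
  = 481 + 145 - 1
  = 625 samples

625


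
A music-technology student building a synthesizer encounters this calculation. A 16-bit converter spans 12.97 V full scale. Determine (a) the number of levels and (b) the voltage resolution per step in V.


Step 1 — number of quantization levels:
L = 2^N = 2^16 = 65536

Step 2 — LSB step size:
delta = Vfs / L
      = 12.97 / 65536
      = 0.00019791 V

Levels = 65536; step size = 0.00019791 V


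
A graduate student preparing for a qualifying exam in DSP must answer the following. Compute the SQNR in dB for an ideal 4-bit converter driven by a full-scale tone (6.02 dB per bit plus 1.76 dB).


Theoretical SNR for a full-scale sinusoid:
SNR = 6.02 * N + 1.76
    = 6.02 * 4 + 1.76
    = 24.08 + 1.76
    = 25.84 dB

25.84 dB


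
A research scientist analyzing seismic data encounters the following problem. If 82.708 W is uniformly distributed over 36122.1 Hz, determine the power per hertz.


Power spectral density:
PSD = P / BW
    = 82.708 / 36122.1
    = 0.00228968 W/Hz

0.00228968 W/Hz


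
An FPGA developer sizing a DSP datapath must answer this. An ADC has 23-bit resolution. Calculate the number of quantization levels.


Number of quantization levels = 2^N
= 2^23
= 8388608

8388608


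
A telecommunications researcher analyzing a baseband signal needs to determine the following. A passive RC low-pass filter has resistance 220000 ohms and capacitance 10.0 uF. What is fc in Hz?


Cutoff frequency of a first-order RC filter:
fc = 1 / (2 * pi * R * C)
C = 10.0 uF = 1e-05 F
fc = 1 / (2 * pi * 220000 * 1e-05)
   = 1 / 13.823007675795
   = 0.072343 Hz

0.072343 Hz


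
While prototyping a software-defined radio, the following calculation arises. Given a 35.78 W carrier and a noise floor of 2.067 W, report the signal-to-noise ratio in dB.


SNR in decibels:
SNR = 10 * log10(Ps / Pn)
    = 10 * log10(35.78 / 2.067)
    = 10 * log10(17.3101)
    = 10 * 1.2383
    = 12.38 dB

12.38 dB


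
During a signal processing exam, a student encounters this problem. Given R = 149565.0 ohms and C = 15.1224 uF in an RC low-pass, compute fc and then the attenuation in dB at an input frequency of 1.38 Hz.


Step 1 — cutoff frequency:
fc = 1 / (2*pi*R*C)
C = 15.1224 uF = 1.51224e-05 F
fc = 1 / (2*pi*149565.0*1.51224e-05)
   = 0.0703671 Hz

Step 2 — magnitude at f = 1.38 Hz:
|H(f)| = 1 / sqrt(1 + (f/fc)^2)
f/fc = 1.38 / 0.0703671 = 19.611438
|H| = 1 / sqrt(1 + 384.6085) = 0.0509245
|H|_dB = 20*log10(0.0509245) = -25.86 dB

fc = 0.0703671 Hz; |H(1.38 Hz)| = -25.86 dB


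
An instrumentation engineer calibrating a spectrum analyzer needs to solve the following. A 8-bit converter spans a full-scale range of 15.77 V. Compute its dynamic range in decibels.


Dynamic range from full-scale to LSB:
V_min = V_max / 2^bits = 15.77 / 2^8
DR = 20 * log10(V_max / V_min)
   = 20 * log10(2^8)
   = 20 * 8 * log10(2)
   = 48.16 dB

48.16 dB


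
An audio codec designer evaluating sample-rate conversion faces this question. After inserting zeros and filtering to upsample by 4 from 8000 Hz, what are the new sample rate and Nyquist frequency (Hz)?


Step 1 — output sample rate after interpolation by L:
fs_out = L * fs_in = 4 * 8000 = 32000 Hz

Step 2 — Nyquist frequency of the output stream:
f_Nyq = fs_out / 2 = 32000 / 2 = 16000.0 Hz

fs_out = 32000 Hz; f_Nyquist = 16000.0 Hz


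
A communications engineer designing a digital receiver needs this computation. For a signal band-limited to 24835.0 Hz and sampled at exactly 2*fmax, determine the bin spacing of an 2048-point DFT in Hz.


Step 1 — Nyquist sampling rate:
fs = 2 * fmax = 2 * 24835.0 = 49670.0 Hz

Step 2 — DFT bin spacing:
df = fs / N = 49670.0 / 2048 = 24.2529 Hz

24.2529 Hz


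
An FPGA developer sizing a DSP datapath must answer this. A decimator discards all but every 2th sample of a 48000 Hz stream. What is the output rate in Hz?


Decimation reduces the sample rate:
fs_out = fs_in / M
       = 48000 / 2
       = 24000.0 Hz

24000.0 Hz


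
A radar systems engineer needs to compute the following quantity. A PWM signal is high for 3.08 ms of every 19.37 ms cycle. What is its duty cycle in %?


Duty cycle as a percentage:
DC = (t_on / T) * 100
   = (3.08 / 19.37) * 100
   = 0.159009 * 100
   = 15.9 %

15.9 %


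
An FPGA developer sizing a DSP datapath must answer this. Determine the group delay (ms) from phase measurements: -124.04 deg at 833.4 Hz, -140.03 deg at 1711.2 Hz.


Group delay from phase difference:
tau = -d(phi)/d(omega)
d(phi) = -15.99 deg = -0.279078 rad
d(omega) = 2*pi*(1711.2 - 833.4) = 5515.3801 rad/s
tau = -(-0.279078) / 5515.3801
    = 0.0506 ms

0.0506 ms


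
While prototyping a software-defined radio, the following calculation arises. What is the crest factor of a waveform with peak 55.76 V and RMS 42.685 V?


Crest factor is the ratio of peak to RMS:
CF = V_peak / V_rms
   = 55.76 / 42.685
   = 1.3063

1.3063


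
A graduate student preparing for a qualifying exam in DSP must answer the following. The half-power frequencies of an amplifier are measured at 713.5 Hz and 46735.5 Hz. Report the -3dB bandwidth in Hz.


Bandwidth is the difference of -3dB frequencies:
BW = f_high - f_low
   = 46735.5 - 713.5
   = 46022.0 Hz

46022.0 Hz


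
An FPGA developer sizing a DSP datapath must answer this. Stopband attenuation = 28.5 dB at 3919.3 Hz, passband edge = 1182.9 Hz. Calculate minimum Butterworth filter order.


Butterworth filter order formula:
n = log10(10^(A/10) - 1) / (2 * log10(f_stop/f_pass))
10^(28.5/10) - 1 = 706.9458
f_stop/f_pass = 3919.3 / 1182.9 = 3.3133
n = 2.7384 -> ceil = 3

3


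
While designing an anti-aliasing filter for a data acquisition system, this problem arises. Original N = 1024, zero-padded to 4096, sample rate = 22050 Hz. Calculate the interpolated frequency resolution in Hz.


Frequency resolution after zero-padding:
N_padded = 1024 * 4 = 4096
df = fs / N_padded
   = 22050 / 4096
   = 5.3833 Hz

5.3833 Hz


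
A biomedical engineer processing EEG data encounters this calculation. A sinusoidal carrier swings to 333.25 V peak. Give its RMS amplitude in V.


RMS voltage for a sinusoidal waveform:
V_rms = V_peak / sqrt(2)
      = 333.25 / 1.414214
      = 235.643 V

235.643 V


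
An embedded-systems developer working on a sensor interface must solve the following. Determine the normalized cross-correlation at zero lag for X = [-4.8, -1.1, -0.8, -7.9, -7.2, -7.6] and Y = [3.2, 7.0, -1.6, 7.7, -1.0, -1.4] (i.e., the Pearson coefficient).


Pearson correlation coefficient (population):
r = cov(X,Y) / (std(X) * std(Y))
Mean X = -4.9, Mean Y = 2.3167
Cov(X,Y) = 0.556667
Std(X) = 2.967603, Std(Y) = 3.912551
r = 0.0479

0.0479


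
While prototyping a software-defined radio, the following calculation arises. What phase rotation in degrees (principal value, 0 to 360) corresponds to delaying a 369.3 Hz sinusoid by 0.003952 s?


Phase shift from frequency and time delay:
phi = 360 * f * t_delay
    = 360 * 369.3 * 0.003952
    = 525.41 degrees
    mod 360 = 165.41 degrees

165.41 degrees


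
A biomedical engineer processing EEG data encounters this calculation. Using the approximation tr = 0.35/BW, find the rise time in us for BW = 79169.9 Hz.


Rise time from bandwidth relationship:
tr = 0.35 / BW
   = 0.35 / 79169.9
   = 4.420872074e-06 s
   = 4.4209 us

4.4209 us


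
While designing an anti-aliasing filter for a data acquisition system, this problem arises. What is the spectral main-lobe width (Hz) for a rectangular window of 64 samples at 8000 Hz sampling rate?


Main lobe width for a rectangular window:
Width = 2 * fs / N
      = 2 * 8000 / 64
      = 16000 / 64
      = 250.0 Hz

250.0 Hz


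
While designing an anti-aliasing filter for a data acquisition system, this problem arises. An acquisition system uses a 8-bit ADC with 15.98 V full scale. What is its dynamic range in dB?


Dynamic range from full-scale to LSB:
V_min = V_max / 2^bits = 15.98 / 2^8
DR = 20 * log10(V_max / V_min)
   = 20 * log10(2^8)
   = 20 * 8 * log10(2)
   = 48.16 dB

48.16 dB


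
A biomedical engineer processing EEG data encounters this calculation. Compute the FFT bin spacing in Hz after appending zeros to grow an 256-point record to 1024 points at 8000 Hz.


Frequency resolution after zero-padding:
N_padded = 256 * 4 = 1024
df = fs / N_padded
   = 8000 / 1024
   = 7.8125 Hz

7.8125 Hz


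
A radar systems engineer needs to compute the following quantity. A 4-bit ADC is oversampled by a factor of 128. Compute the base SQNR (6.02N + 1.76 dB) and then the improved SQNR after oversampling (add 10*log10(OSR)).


Step 1 — baseline SQNR at Nyquist:
SQNR_base = 6.02*N + 1.76
          = 6.02*4 + 1.76
          = 25.84 dB

Step 2 — oversampling processing gain:
G = 10*log10(OSR) = 10*log10(128) = 21.07 dB

Step 3 — total:
SQNR_total = 25.84 + 21.07 = 46.91 dB

Base SQNR = 25.84 dB; oversampled SQNR = 46.91 dB
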